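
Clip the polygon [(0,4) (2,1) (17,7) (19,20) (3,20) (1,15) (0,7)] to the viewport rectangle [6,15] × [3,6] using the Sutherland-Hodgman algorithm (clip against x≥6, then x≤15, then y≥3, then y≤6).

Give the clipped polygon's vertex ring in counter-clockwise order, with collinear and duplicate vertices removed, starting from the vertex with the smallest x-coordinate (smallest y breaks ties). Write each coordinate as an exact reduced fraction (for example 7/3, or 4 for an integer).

1. After x ≥ 6: [(6,13/5) (17,7) (19,20) (6,20)]
2. After x ≤ 15: [(6,13/5) (15,31/5) (15,20) (6,20)]
3. After y ≥ 3: [(6,3) (7,3) (15,31/5) (15,20) (6,20)]
4. After y ≤ 6: [(6,6) (6,3) (7,3) (29/2,6)]
5. Canonical ring: [(6,3) (7,3) (29/2,6) (6,6)]

Clipped polygon: [(6,3) (7,3) (29/2,6) (6,6)]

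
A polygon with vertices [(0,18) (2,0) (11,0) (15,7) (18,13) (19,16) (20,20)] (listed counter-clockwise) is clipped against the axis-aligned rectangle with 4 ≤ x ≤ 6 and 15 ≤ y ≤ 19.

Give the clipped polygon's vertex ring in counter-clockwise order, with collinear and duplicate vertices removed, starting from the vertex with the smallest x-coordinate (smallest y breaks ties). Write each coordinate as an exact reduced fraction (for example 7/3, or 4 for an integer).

Clipped polygon: [(4,15) (6,15) (6,93/5) (4,92/5)]

1. After x ≥ 4: [(4,92/5) (4,0) (11,0) (15,7) (18,13) (19,16) (20,20)]
2. After x ≤ 6: [(6,93/5) (4,92/5) (4,0) (6,0)]
3. After y ≥ 15: [(6,15) (6,93/5) (4,92/5) (4,15)]
4. After y ≤ 19: [(6,15) (6,93/5) (4,92/5) (4,15)]
5. Canonical ring: [(4,15) (6,15) (6,93/5) (4,92/5)]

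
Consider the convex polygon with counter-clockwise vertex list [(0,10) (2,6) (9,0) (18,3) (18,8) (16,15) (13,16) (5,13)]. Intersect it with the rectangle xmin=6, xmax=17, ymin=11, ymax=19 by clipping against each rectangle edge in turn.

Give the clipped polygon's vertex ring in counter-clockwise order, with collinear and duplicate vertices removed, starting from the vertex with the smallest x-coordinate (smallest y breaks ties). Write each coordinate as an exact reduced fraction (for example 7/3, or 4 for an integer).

Clipped polygon: [(6,11) (17,11) (17,23/2) (16,15) (13,16) (6,107/8)]

1. After x ≥ 6: [(6,18/7) (9,0) (18,3) (18,8) (16,15) (13,16) (6,107/8)]
2. After x ≤ 17: [(6,18/7) (9,0) (17,8/3) (17,23/2) (16,15) (13,16) (6,107/8)]
3. After y ≥ 11: [(6,11) (17,11) (17,23/2) (16,15) (13,16) (6,107/8)]
4. After y ≤ 19: [(6,11) (17,11) (17,23/2) (16,15) (13,16) (6,107/8)]
5. Canonical ring: [(6,11) (17,11) (17,23/2) (16,15) (13,16) (6,107/8)]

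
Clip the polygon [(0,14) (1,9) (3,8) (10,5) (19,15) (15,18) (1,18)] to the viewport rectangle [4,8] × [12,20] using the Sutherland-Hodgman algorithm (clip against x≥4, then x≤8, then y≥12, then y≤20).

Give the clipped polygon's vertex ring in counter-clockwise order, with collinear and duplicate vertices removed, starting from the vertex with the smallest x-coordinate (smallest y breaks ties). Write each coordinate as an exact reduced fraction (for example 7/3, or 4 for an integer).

Clipped polygon: [(4,12) (8,12) (8,18) (4,18)]

1. After x ≥ 4: [(4,53/7) (10,5) (19,15) (15,18) (4,18)]
2. After x ≤ 8: [(4,53/7) (8,41/7) (8,18) (4,18)]
3. After y ≥ 12: [(4,12) (8,12) (8,18) (4,18)]
4. After y ≤ 20: [(4,12) (8,12) (8,18) (4,18)]
5. Canonical ring: [(4,12) (8,12) (8,18) (4,18)]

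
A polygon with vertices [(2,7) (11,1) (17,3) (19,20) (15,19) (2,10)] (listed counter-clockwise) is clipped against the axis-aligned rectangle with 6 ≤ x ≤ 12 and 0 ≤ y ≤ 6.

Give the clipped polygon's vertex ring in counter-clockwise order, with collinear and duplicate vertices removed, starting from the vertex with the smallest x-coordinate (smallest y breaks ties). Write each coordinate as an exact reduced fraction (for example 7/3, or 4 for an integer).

Clipped polygon: [(6,13/3) (11,1) (12,4/3) (12,6) (6,6)]

1. After x ≥ 6: [(6,13/3) (11,1) (17,3) (19,20) (15,19) (6,166/13)]
2. After x ≤ 12: [(6,13/3) (11,1) (12,4/3) (12,220/13) (6,166/13)]
3. After y ≥ 0: [(6,13/3) (11,1) (12,4/3) (12,220/13) (6,166/13)]
4. After y ≤ 6: [(6,6) (6,13/3) (11,1) (12,4/3) (12,6)]
5. Canonical ring: [(6,13/3) (11,1) (12,4/3) (12,6) (6,6)]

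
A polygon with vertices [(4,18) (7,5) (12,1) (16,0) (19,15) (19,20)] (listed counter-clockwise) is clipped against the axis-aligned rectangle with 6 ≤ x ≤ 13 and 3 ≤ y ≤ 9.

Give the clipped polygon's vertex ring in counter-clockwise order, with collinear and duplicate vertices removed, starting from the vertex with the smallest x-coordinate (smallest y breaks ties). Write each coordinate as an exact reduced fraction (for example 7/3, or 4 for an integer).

1. After x ≥ 6: [(6,274/15) (6,28/3) (7,5) (12,1) (16,0) (19,15) (19,20)]
2. After x ≤ 13: [(13,96/5) (6,274/15) (6,28/3) (7,5) (12,1) (13,3/4)]
3. After y ≥ 3: [(13,3) (13,96/5) (6,274/15) (6,28/3) (7,5) (19/2,3)]
4. After y ≤ 9: [(13,3) (13,9) (79/13,9) (7,5) (19/2,3)]
5. Canonical ring: [(79/13,9) (7,5) (19/2,3) (13,3) (13,9)]

Clipped polygon: [(79/13,9) (7,5) (19/2,3) (13,3) (13,9)]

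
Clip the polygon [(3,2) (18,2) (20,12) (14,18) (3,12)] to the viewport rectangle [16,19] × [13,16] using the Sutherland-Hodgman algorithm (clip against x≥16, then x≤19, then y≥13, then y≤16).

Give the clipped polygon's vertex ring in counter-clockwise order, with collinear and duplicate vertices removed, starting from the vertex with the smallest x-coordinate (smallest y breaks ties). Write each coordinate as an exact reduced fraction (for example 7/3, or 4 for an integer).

1. After x ≥ 16: [(16,2) (18,2) (20,12) (16,16)]
2. After x ≤ 19: [(16,2) (18,2) (19,7) (19,13) (16,16)]
3. After y ≥ 13: [(16,13) (19,13) (19,13) (16,16)]
4. After y ≤ 16: [(16,13) (19,13) (19,13) (16,16)]
5. Canonical ring: [(16,13) (19,13) (16,16)]

Clipped polygon: [(16,13) (19,13) (16,16)]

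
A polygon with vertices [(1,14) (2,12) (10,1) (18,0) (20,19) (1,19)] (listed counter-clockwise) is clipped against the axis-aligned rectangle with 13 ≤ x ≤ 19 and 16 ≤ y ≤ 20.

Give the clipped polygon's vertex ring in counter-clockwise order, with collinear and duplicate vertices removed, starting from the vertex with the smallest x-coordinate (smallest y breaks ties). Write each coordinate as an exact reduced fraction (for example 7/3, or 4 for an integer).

1. After x ≥ 13: [(13,5/8) (18,0) (20,19) (13,19)]
2. After x ≤ 19: [(13,5/8) (18,0) (19,19/2) (19,19) (13,19)]
3. After y ≥ 16: [(13,16) (19,16) (19,19) (13,19)]
4. After y ≤ 20: [(13,16) (19,16) (19,19) (13,19)]
5. Canonical ring: [(13,16) (19,16) (19,19) (13,19)]

Clipped polygon: [(13,16) (19,16) (19,19) (13,19)]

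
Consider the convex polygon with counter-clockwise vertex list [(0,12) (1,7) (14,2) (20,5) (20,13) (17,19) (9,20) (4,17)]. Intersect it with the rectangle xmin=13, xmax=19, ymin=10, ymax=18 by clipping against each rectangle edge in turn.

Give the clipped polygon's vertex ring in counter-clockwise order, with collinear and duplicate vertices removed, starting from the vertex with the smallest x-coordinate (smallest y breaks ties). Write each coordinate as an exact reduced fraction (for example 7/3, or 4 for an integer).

Clipped polygon: [(13,10) (19,10) (19,15) (35/2,18) (13,18)]

1. After x ≥ 13: [(13,31/13) (14,2) (20,5) (20,13) (17,19) (13,39/2)]
2. After x ≤ 19: [(13,31/13) (14,2) (19,9/2) (19,15) (17,19) (13,39/2)]
3. After y ≥ 10: [(13,10) (19,10) (19,15) (17,19) (13,39/2)]
4. After y ≤ 18: [(13,18) (13,10) (19,10) (19,15) (35/2,18)]
5. Canonical ring: [(13,10) (19,10) (19,15) (35/2,18) (13,18)]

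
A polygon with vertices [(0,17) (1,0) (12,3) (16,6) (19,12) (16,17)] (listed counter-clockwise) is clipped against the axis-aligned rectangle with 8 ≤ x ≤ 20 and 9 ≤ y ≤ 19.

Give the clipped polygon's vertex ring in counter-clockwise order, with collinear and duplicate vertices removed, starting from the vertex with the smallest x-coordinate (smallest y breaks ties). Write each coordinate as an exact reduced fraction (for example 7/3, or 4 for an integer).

Clipped polygon: [(8,9) (35/2,9) (19,12) (16,17) (8,17)]

1. After x ≥ 8: [(8,17) (8,21/11) (12,3) (16,6) (19,12) (16,17)]
2. After x ≤ 20: [(8,17) (8,21/11) (12,3) (16,6) (19,12) (16,17)]
3. After y ≥ 9: [(8,17) (8,9) (35/2,9) (19,12) (16,17)]
4. After y ≤ 19: [(8,17) (8,9) (35/2,9) (19,12) (16,17)]
5. Canonical ring: [(8,9) (35/2,9) (19,12) (16,17) (8,17)]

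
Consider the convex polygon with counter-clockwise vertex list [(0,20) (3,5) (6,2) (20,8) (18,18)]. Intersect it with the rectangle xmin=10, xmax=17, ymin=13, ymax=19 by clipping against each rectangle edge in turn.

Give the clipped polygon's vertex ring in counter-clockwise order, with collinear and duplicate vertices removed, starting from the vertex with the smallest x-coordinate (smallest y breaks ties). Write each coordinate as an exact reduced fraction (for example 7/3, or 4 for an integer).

1. After x ≥ 10: [(10,170/9) (10,26/7) (20,8) (18,18)]
2. After x ≤ 17: [(17,163/9) (10,170/9) (10,26/7) (17,47/7)]
3. After y ≥ 13: [(17,13) (17,163/9) (10,170/9) (10,13)]
4. After y ≤ 19: [(17,13) (17,163/9) (10,170/9) (10,13)]
5. Canonical ring: [(10,13) (17,13) (17,163/9) (10,170/9)]

Clipped polygon: [(10,13) (17,13) (17,163/9) (10,170/9)]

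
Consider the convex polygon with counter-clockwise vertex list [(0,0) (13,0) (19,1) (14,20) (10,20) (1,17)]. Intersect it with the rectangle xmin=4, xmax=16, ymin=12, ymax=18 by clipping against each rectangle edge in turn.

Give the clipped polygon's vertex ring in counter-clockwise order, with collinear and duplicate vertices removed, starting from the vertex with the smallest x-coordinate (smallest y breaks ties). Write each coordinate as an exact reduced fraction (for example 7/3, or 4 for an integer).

Clipped polygon: [(4,12) (16,12) (16,62/5) (276/19,18) (4,18)]

1. After x ≥ 4: [(4,0) (13,0) (19,1) (14,20) (10,20) (4,18)]
2. After x ≤ 16: [(4,0) (13,0) (16,1/2) (16,62/5) (14,20) (10,20) (4,18)]
3. After y ≥ 12: [(4,12) (16,12) (16,62/5) (14,20) (10,20) (4,18)]
4. After y ≤ 18: [(4,12) (16,12) (16,62/5) (276/19,18) (4,18) (4,18)]
5. Canonical ring: [(4,12) (16,12) (16,62/5) (276/19,18) (4,18)]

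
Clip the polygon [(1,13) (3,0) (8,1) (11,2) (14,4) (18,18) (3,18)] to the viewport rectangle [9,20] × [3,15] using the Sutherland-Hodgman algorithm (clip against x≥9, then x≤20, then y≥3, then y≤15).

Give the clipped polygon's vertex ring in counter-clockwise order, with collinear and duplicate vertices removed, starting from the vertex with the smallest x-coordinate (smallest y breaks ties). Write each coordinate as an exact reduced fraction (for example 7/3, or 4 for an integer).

1. After x ≥ 9: [(9,4/3) (11,2) (14,4) (18,18) (9,18)]
2. After x ≤ 20: [(9,4/3) (11,2) (14,4) (18,18) (9,18)]
3. After y ≥ 3: [(9,3) (25/2,3) (14,4) (18,18) (9,18)]
4. After y ≤ 15: [(9,15) (9,3) (25/2,3) (14,4) (120/7,15)]
5. Canonical ring: [(9,3) (25/2,3) (14,4) (120/7,15) (9,15)]

Clipped polygon: [(9,3) (25/2,3) (14,4) (120/7,15) (9,15)]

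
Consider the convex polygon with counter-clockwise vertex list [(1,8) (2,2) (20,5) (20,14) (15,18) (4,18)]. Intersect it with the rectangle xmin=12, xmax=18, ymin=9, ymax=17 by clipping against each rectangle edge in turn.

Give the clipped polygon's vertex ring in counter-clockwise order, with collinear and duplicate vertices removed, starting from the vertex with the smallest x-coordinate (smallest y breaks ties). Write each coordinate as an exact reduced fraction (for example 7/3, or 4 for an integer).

Clipped polygon: [(12,9) (18,9) (18,78/5) (65/4,17) (12,17)]

1. After x ≥ 12: [(12,11/3) (20,5) (20,14) (15,18) (12,18)]
2. After x ≤ 18: [(12,11/3) (18,14/3) (18,78/5) (15,18) (12,18)]
3. After y ≥ 9: [(12,9) (18,9) (18,78/5) (15,18) (12,18)]
4. After y ≤ 17: [(12,17) (12,9) (18,9) (18,78/5) (65/4,17)]
5. Canonical ring: [(12,9) (18,9) (18,78/5) (65/4,17) (12,17)]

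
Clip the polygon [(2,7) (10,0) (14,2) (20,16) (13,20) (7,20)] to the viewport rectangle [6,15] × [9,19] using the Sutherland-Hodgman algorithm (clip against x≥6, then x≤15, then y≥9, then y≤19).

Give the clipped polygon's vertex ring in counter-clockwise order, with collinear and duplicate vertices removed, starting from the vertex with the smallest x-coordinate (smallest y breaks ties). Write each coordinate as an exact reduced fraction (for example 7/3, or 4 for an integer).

1. After x ≥ 6: [(6,87/5) (6,7/2) (10,0) (14,2) (20,16) (13,20) (7,20)]
2. After x ≤ 15: [(6,87/5) (6,7/2) (10,0) (14,2) (15,13/3) (15,132/7) (13,20) (7,20)]
3. After y ≥ 9: [(6,87/5) (6,9) (15,9) (15,132/7) (13,20) (7,20)]
4. After y ≤ 19: [(86/13,19) (6,87/5) (6,9) (15,9) (15,132/7) (59/4,19)]
5. Canonical ring: [(6,9) (15,9) (15,132/7) (59/4,19) (86/13,19) (6,87/5)]

Clipped polygon: [(6,9) (15,9) (15,132/7) (59/4,19) (86/13,19) (6,87/5)]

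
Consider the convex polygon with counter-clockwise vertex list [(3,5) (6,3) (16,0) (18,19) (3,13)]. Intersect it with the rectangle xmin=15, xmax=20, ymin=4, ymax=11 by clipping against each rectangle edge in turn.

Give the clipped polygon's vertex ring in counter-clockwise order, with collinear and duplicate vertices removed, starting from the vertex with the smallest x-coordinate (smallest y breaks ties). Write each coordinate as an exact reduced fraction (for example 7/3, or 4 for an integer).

1. After x ≥ 15: [(15,3/10) (16,0) (18,19) (15,89/5)]
2. After x ≤ 20: [(15,3/10) (16,0) (18,19) (15,89/5)]
3. After y ≥ 4: [(15,4) (312/19,4) (18,19) (15,89/5)]
4. After y ≤ 11: [(15,11) (15,4) (312/19,4) (326/19,11)]
5. Canonical ring: [(15,4) (312/19,4) (326/19,11) (15,11)]

Clipped polygon: [(15,4) (312/19,4) (326/19,11) (15,11)]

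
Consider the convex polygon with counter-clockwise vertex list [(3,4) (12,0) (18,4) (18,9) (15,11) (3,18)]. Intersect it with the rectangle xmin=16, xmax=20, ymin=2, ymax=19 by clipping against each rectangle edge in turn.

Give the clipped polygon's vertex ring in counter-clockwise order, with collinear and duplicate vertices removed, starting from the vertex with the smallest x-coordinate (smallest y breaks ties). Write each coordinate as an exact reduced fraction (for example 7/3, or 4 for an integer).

Clipped polygon: [(16,8/3) (18,4) (18,9) (16,31/3)]

1. After x ≥ 16: [(16,8/3) (18,4) (18,9) (16,31/3)]
2. After x ≤ 20: [(16,8/3) (18,4) (18,9) (16,31/3)]
3. After y ≥ 2: [(16,8/3) (18,4) (18,9) (16,31/3)]
4. After y ≤ 19: [(16,8/3) (18,4) (18,9) (16,31/3)]
5. Canonical ring: [(16,8/3) (18,4) (18,9) (16,31/3)]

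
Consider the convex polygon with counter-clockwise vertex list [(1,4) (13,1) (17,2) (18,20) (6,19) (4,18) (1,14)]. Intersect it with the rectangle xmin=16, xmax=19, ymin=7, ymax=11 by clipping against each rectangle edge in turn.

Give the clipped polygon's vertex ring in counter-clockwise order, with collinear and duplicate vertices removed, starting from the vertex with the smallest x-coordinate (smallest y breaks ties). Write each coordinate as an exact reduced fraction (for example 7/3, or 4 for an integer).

Clipped polygon: [(16,7) (311/18,7) (35/2,11) (16,11)]

1. After x ≥ 16: [(16,7/4) (17,2) (18,20) (16,119/6)]
2. After x ≤ 19: [(16,7/4) (17,2) (18,20) (16,119/6)]
3. After y ≥ 7: [(16,7) (311/18,7) (18,20) (16,119/6)]
4. After y ≤ 11: [(16,11) (16,7) (311/18,7) (35/2,11)]
5. Canonical ring: [(16,7) (311/18,7) (35/2,11) (16,11)]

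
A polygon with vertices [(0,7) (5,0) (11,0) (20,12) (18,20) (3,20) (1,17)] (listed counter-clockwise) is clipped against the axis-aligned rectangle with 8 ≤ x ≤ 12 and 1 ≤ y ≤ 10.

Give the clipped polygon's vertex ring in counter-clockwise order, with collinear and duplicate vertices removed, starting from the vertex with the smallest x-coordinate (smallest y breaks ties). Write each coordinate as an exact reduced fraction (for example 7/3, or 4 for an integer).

1. After x ≥ 8: [(8,0) (11,0) (20,12) (18,20) (8,20)]
2. After x ≤ 12: [(8,0) (11,0) (12,4/3) (12,20) (8,20)]
3. After y ≥ 1: [(8,1) (47/4,1) (12,4/3) (12,20) (8,20)]
4. After y ≤ 10: [(8,10) (8,1) (47/4,1) (12,4/3) (12,10)]
5. Canonical ring: [(8,1) (47/4,1) (12,4/3) (12,10) (8,10)]

Clipped polygon: [(8,1) (47/4,1) (12,4/3) (12,10) (8,10)]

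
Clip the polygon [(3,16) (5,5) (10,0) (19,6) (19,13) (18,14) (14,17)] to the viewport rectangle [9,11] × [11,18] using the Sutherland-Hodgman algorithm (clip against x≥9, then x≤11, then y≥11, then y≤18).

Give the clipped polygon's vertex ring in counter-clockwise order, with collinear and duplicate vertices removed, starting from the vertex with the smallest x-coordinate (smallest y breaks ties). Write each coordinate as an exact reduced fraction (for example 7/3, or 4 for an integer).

Clipped polygon: [(9,11) (11,11) (11,184/11) (9,182/11)]

1. After x ≥ 9: [(9,182/11) (9,1) (10,0) (19,6) (19,13) (18,14) (14,17)]
2. After x ≤ 11: [(11,184/11) (9,182/11) (9,1) (10,0) (11,2/3)]
3. After y ≥ 11: [(11,11) (11,184/11) (9,182/11) (9,11)]
4. After y ≤ 18: [(11,11) (11,184/11) (9,182/11) (9,11)]
5. Canonical ring: [(9,11) (11,11) (11,184/11) (9,182/11)]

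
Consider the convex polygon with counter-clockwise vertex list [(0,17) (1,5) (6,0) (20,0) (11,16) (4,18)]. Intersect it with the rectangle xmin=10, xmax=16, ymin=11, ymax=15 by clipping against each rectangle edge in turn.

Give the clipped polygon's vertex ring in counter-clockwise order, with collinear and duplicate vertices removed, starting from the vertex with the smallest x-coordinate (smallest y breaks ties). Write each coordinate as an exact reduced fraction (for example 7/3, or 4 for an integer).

Clipped polygon: [(10,11) (221/16,11) (185/16,15) (10,15)]

1. After x ≥ 10: [(10,0) (20,0) (11,16) (10,114/7)]
2. After x ≤ 16: [(10,0) (16,0) (16,64/9) (11,16) (10,114/7)]
3. After y ≥ 11: [(10,11) (221/16,11) (11,16) (10,114/7)]
4. After y ≤ 15: [(10,15) (10,11) (221/16,11) (185/16,15)]
5. Canonical ring: [(10,11) (221/16,11) (185/16,15) (10,15)]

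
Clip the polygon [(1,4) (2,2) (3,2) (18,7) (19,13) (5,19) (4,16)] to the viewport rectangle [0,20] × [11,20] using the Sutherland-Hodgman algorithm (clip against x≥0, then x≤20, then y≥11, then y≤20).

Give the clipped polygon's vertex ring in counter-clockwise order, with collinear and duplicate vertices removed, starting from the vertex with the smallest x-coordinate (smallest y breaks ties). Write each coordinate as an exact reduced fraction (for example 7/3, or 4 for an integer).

1. After x ≥ 0: [(1,4) (2,2) (3,2) (18,7) (19,13) (5,19) (4,16)]
2. After x ≤ 20: [(1,4) (2,2) (3,2) (18,7) (19,13) (5,19) (4,16)]
3. After y ≥ 11: [(11/4,11) (56/3,11) (19,13) (5,19) (4,16)]
4. After y ≤ 20: [(11/4,11) (56/3,11) (19,13) (5,19) (4,16)]
5. Canonical ring: [(11/4,11) (56/3,11) (19,13) (5,19) (4,16)]

Clipped polygon: [(11/4,11) (56/3,11) (19,13) (5,19) (4,16)]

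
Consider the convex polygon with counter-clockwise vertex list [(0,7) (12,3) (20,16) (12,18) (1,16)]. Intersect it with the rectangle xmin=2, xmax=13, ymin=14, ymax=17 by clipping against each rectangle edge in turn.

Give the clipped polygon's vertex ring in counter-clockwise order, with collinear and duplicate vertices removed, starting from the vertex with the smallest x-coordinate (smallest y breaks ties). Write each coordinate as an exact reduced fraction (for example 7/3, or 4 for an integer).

1. After x ≥ 2: [(2,19/3) (12,3) (20,16) (12,18) (2,178/11)]
2. After x ≤ 13: [(2,19/3) (12,3) (13,37/8) (13,71/4) (12,18) (2,178/11)]
3. After y ≥ 14: [(2,14) (13,14) (13,71/4) (12,18) (2,178/11)]
4. After y ≤ 17: [(2,14) (13,14) (13,17) (13/2,17) (2,178/11)]
5. Canonical ring: [(2,14) (13,14) (13,17) (13/2,17) (2,178/11)]

Clipped polygon: [(2,14) (13,14) (13,17) (13/2,17) (2,178/11)]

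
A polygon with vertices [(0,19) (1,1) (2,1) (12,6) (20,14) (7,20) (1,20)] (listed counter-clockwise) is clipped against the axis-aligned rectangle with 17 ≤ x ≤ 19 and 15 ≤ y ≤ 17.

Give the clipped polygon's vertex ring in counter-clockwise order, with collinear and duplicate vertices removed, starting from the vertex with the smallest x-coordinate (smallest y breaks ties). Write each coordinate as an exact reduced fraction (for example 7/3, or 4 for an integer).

Clipped polygon: [(17,15) (107/6,15) (17,200/13)]

1. After x ≥ 17: [(17,11) (20,14) (17,200/13)]
2. After x ≤ 19: [(17,11) (19,13) (19,188/13) (17,200/13)]
3. After y ≥ 15: [(17,15) (107/6,15) (17,200/13)]
4. After y ≤ 17: [(17,15) (107/6,15) (17,200/13)]
5. Canonical ring: [(17,15) (107/6,15) (17,200/13)]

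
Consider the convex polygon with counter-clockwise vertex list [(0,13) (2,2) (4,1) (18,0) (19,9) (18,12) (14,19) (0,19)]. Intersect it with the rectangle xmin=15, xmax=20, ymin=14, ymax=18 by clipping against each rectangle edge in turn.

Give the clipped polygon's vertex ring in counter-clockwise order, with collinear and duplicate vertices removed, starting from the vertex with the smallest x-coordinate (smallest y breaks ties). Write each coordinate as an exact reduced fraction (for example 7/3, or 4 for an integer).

Clipped polygon: [(15,14) (118/7,14) (15,69/4)]

1. After x ≥ 15: [(15,3/14) (18,0) (19,9) (18,12) (15,69/4)]
2. After x ≤ 20: [(15,3/14) (18,0) (19,9) (18,12) (15,69/4)]
3. After y ≥ 14: [(15,14) (118/7,14) (15,69/4)]
4. After y ≤ 18: [(15,14) (118/7,14) (15,69/4)]
5. Canonical ring: [(15,14) (118/7,14) (15,69/4)]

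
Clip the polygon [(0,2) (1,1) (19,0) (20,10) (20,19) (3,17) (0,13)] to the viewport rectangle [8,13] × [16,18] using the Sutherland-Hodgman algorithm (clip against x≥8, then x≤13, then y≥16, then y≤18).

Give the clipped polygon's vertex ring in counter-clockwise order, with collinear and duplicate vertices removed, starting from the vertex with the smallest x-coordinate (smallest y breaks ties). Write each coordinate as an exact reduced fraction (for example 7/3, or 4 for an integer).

Clipped polygon: [(8,16) (13,16) (13,18) (23/2,18) (8,299/17)]

1. After x ≥ 8: [(8,11/18) (19,0) (20,10) (20,19) (8,299/17)]
2. After x ≤ 13: [(8,11/18) (13,1/3) (13,309/17) (8,299/17)]
3. After y ≥ 16: [(8,16) (13,16) (13,309/17) (8,299/17)]
4. After y ≤ 18: [(8,16) (13,16) (13,18) (23/2,18) (8,299/17)]
5. Canonical ring: [(8,16) (13,16) (13,18) (23/2,18) (8,299/17)]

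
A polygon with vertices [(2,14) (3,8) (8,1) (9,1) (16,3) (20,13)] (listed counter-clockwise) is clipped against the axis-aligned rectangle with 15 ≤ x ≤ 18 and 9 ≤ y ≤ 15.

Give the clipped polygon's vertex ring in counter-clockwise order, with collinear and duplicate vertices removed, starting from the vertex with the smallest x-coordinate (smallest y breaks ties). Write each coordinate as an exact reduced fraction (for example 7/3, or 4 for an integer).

1. After x ≥ 15: [(15,239/18) (15,19/7) (16,3) (20,13)]
2. After x ≤ 18: [(18,118/9) (15,239/18) (15,19/7) (16,3) (18,8)]
3. After y ≥ 9: [(18,9) (18,118/9) (15,239/18) (15,9)]
4. After y ≤ 15: [(18,9) (18,118/9) (15,239/18) (15,9)]
5. Canonical ring: [(15,9) (18,9) (18,118/9) (15,239/18)]

Clipped polygon: [(15,9) (18,9) (18,118/9) (15,239/18)]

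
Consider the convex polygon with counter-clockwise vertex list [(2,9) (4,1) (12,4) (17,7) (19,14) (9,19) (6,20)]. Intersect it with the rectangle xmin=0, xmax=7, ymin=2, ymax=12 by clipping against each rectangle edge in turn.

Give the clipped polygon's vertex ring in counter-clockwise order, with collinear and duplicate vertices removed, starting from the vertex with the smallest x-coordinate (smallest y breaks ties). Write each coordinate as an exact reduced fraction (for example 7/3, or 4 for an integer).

1. After x ≥ 0: [(2,9) (4,1) (12,4) (17,7) (19,14) (9,19) (6,20)]
2. After x ≤ 7: [(2,9) (4,1) (7,17/8) (7,59/3) (6,20)]
3. After y ≥ 2: [(2,9) (15/4,2) (20/3,2) (7,17/8) (7,59/3) (6,20)]
4. After y ≤ 12: [(34/11,12) (2,9) (15/4,2) (20/3,2) (7,17/8) (7,12)]
5. Canonical ring: [(2,9) (15/4,2) (20/3,2) (7,17/8) (7,12) (34/11,12)]

Clipped polygon: [(2,9) (15/4,2) (20/3,2) (7,17/8) (7,12) (34/11,12)]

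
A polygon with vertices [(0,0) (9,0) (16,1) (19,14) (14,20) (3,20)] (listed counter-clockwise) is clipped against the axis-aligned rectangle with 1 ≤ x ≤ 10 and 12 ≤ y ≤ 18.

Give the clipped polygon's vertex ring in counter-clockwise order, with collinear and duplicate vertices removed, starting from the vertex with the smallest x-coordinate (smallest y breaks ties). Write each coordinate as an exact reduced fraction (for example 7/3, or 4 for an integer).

Clipped polygon: [(9/5,12) (10,12) (10,18) (27/10,18)]

1. After x ≥ 1: [(1,20/3) (1,0) (9,0) (16,1) (19,14) (14,20) (3,20)]
2. After x ≤ 10: [(1,20/3) (1,0) (9,0) (10,1/7) (10,20) (3,20)]
3. After y ≥ 12: [(9/5,12) (10,12) (10,20) (3,20)]
4. After y ≤ 18: [(27/10,18) (9/5,12) (10,12) (10,18)]
5. Canonical ring: [(9/5,12) (10,12) (10,18) (27/10,18)]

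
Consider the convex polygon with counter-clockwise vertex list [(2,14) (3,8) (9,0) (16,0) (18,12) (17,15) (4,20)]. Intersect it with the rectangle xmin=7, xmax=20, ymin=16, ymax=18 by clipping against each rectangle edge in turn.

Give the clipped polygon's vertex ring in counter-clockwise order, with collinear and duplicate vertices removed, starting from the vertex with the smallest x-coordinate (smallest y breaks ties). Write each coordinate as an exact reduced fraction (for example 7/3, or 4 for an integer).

1. After x ≥ 7: [(7,8/3) (9,0) (16,0) (18,12) (17,15) (7,245/13)]
2. After x ≤ 20: [(7,8/3) (9,0) (16,0) (18,12) (17,15) (7,245/13)]
3. After y ≥ 16: [(7,16) (72/5,16) (7,245/13)]
4. After y ≤ 18: [(7,18) (7,16) (72/5,16) (46/5,18)]
5. Canonical ring: [(7,16) (72/5,16) (46/5,18) (7,18)]

Clipped polygon: [(7,16) (72/5,16) (46/5,18) (7,18)]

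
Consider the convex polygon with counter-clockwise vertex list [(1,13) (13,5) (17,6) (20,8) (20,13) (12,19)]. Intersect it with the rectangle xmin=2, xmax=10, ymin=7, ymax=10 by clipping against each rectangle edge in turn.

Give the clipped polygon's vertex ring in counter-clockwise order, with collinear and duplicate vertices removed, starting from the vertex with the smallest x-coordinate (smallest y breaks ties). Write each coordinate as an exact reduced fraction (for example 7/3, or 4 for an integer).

Clipped polygon: [(11/2,10) (10,7) (10,10)]

1. After x ≥ 2: [(2,149/11) (2,37/3) (13,5) (17,6) (20,8) (20,13) (12,19)]
2. After x ≤ 10: [(10,197/11) (2,149/11) (2,37/3) (10,7)]
3. After y ≥ 7: [(10,197/11) (2,149/11) (2,37/3) (10,7)]
4. After y ≤ 10: [(10,10) (11/2,10) (10,7)]
5. Canonical ring: [(11/2,10) (10,7) (10,10)]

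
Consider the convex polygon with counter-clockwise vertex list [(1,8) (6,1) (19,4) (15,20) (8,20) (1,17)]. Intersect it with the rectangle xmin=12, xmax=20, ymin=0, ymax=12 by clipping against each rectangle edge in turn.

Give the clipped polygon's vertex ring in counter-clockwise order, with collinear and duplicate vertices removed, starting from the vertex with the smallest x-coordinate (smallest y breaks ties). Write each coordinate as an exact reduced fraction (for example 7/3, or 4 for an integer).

1. After x ≥ 12: [(12,31/13) (19,4) (15,20) (12,20)]
2. After x ≤ 20: [(12,31/13) (19,4) (15,20) (12,20)]
3. After y ≥ 0: [(12,31/13) (19,4) (15,20) (12,20)]
4. After y ≤ 12: [(12,12) (12,31/13) (19,4) (17,12)]
5. Canonical ring: [(12,31/13) (19,4) (17,12) (12,12)]

Clipped polygon: [(12,31/13) (19,4) (17,12) (12,12)]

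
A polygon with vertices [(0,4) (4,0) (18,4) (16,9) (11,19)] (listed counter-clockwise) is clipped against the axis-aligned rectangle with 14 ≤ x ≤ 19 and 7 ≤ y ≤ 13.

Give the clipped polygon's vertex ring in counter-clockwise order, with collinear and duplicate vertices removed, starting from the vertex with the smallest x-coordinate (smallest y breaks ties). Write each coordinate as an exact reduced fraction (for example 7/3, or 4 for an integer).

Clipped polygon: [(14,7) (84/5,7) (16,9) (14,13)]

1. After x ≥ 14: [(14,20/7) (18,4) (16,9) (14,13)]
2. After x ≤ 19: [(14,20/7) (18,4) (16,9) (14,13)]
3. After y ≥ 7: [(14,7) (84/5,7) (16,9) (14,13)]
4. After y ≤ 13: [(14,7) (84/5,7) (16,9) (14,13)]
5. Canonical ring: [(14,7) (84/5,7) (16,9) (14,13)]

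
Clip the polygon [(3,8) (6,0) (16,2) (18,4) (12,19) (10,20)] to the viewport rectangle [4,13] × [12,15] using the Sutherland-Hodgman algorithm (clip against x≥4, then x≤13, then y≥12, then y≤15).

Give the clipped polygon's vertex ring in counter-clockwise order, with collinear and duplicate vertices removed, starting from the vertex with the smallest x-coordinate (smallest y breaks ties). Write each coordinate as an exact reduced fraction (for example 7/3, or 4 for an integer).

Clipped polygon: [(16/3,12) (13,12) (13,15) (85/12,15)]

1. After x ≥ 4: [(4,68/7) (4,16/3) (6,0) (16,2) (18,4) (12,19) (10,20)]
2. After x ≤ 13: [(4,68/7) (4,16/3) (6,0) (13,7/5) (13,33/2) (12,19) (10,20)]
3. After y ≥ 12: [(16/3,12) (13,12) (13,33/2) (12,19) (10,20)]
4. After y ≤ 15: [(85/12,15) (16/3,12) (13,12) (13,15)]
5. Canonical ring: [(16/3,12) (13,12) (13,15) (85/12,15)]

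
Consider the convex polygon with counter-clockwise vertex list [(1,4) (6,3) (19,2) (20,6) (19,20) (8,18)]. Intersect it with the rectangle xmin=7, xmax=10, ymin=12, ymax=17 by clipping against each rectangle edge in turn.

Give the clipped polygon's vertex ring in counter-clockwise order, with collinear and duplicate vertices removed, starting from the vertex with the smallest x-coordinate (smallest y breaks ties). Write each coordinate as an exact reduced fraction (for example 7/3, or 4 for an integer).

1. After x ≥ 7: [(7,16) (7,38/13) (19,2) (20,6) (19,20) (8,18)]
2. After x ≤ 10: [(7,16) (7,38/13) (10,35/13) (10,202/11) (8,18)]
3. After y ≥ 12: [(7,16) (7,12) (10,12) (10,202/11) (8,18)]
4. After y ≤ 17: [(15/2,17) (7,16) (7,12) (10,12) (10,17)]
5. Canonical ring: [(7,12) (10,12) (10,17) (15/2,17) (7,16)]

Clipped polygon: [(7,12) (10,12) (10,17) (15/2,17) (7,16)]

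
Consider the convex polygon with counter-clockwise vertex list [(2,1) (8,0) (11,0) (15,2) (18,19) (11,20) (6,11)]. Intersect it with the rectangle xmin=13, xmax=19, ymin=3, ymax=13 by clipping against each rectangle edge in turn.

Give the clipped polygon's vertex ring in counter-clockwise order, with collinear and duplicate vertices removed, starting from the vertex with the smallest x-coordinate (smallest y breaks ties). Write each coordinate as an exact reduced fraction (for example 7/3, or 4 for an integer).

1. After x ≥ 13: [(13,1) (15,2) (18,19) (13,138/7)]
2. After x ≤ 19: [(13,1) (15,2) (18,19) (13,138/7)]
3. After y ≥ 3: [(13,3) (258/17,3) (18,19) (13,138/7)]
4. After y ≤ 13: [(13,13) (13,3) (258/17,3) (288/17,13)]
5. Canonical ring: [(13,3) (258/17,3) (288/17,13) (13,13)]

Clipped polygon: [(13,3) (258/17,3) (288/17,13) (13,13)]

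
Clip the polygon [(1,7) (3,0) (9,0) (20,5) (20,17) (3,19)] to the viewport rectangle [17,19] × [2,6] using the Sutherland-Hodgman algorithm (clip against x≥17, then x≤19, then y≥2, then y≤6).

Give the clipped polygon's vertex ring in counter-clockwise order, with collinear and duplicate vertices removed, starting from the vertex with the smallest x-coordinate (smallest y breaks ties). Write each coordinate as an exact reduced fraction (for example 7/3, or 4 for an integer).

Clipped polygon: [(17,40/11) (19,50/11) (19,6) (17,6)]

1. After x ≥ 17: [(17,40/11) (20,5) (20,17) (17,295/17)]
2. After x ≤ 19: [(17,40/11) (19,50/11) (19,291/17) (17,295/17)]
3. After y ≥ 2: [(17,40/11) (19,50/11) (19,291/17) (17,295/17)]
4. After y ≤ 6: [(17,6) (17,40/11) (19,50/11) (19,6)]
5. Canonical ring: [(17,40/11) (19,50/11) (19,6) (17,6)]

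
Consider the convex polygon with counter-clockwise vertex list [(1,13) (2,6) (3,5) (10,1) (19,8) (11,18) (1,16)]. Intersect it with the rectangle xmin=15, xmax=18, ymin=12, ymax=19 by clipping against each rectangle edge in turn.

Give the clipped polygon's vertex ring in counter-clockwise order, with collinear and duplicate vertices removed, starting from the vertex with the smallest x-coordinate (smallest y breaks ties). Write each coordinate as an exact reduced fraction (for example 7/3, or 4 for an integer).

1. After x ≥ 15: [(15,44/9) (19,8) (15,13)]
2. After x ≤ 18: [(15,44/9) (18,65/9) (18,37/4) (15,13)]
3. After y ≥ 12: [(15,12) (79/5,12) (15,13)]
4. After y ≤ 19: [(15,12) (79/5,12) (15,13)]
5. Canonical ring: [(15,12) (79/5,12) (15,13)]

Clipped polygon: [(15,12) (79/5,12) (15,13)]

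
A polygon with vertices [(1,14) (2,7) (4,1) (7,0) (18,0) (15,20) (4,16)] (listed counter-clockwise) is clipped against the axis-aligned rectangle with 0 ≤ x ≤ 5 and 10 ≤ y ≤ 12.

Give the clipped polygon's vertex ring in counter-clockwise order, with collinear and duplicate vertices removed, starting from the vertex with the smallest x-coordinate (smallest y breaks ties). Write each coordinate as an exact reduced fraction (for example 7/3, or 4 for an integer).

1. After x ≥ 0: [(1,14) (2,7) (4,1) (7,0) (18,0) (15,20) (4,16)]
2. After x ≤ 5: [(1,14) (2,7) (4,1) (5,2/3) (5,180/11) (4,16)]
3. After y ≥ 10: [(1,14) (11/7,10) (5,10) (5,180/11) (4,16)]
4. After y ≤ 12: [(9/7,12) (11/7,10) (5,10) (5,12)]
5. Canonical ring: [(9/7,12) (11/7,10) (5,10) (5,12)]

Clipped polygon: [(9/7,12) (11/7,10) (5,10) (5,12)]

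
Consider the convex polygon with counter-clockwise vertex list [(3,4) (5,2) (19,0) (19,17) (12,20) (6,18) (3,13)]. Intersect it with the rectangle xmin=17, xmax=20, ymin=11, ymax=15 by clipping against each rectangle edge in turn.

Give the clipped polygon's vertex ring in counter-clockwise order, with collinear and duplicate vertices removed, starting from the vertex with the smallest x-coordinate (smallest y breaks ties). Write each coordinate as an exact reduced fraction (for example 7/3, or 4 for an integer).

1. After x ≥ 17: [(17,2/7) (19,0) (19,17) (17,125/7)]
2. After x ≤ 20: [(17,2/7) (19,0) (19,17) (17,125/7)]
3. After y ≥ 11: [(17,11) (19,11) (19,17) (17,125/7)]
4. After y ≤ 15: [(17,15) (17,11) (19,11) (19,15)]
5. Canonical ring: [(17,11) (19,11) (19,15) (17,15)]

Clipped polygon: [(17,11) (19,11) (19,15) (17,15)]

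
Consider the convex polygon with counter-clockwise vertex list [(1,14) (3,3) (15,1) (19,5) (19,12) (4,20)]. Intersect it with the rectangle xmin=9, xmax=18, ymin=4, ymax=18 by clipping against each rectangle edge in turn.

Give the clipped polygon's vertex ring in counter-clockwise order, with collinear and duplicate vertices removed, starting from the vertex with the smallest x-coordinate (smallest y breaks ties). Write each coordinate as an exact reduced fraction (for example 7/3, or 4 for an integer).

Clipped polygon: [(9,4) (18,4) (18,188/15) (9,52/3)]

1. After x ≥ 9: [(9,2) (15,1) (19,5) (19,12) (9,52/3)]
2. After x ≤ 18: [(9,2) (15,1) (18,4) (18,188/15) (9,52/3)]
3. After y ≥ 4: [(9,4) (18,4) (18,4) (18,188/15) (9,52/3)]
4. After y ≤ 18: [(9,4) (18,4) (18,4) (18,188/15) (9,52/3)]
5. Canonical ring: [(9,4) (18,4) (18,188/15) (9,52/3)]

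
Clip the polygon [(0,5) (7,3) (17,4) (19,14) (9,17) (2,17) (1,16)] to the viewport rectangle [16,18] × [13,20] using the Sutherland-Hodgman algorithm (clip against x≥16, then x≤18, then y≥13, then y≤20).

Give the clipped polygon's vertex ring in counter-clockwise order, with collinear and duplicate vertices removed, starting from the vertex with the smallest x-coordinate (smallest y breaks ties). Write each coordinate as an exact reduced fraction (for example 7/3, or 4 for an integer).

Clipped polygon: [(16,13) (18,13) (18,143/10) (16,149/10)]

1. After x ≥ 16: [(16,39/10) (17,4) (19,14) (16,149/10)]
2. After x ≤ 18: [(16,39/10) (17,4) (18,9) (18,143/10) (16,149/10)]
3. After y ≥ 13: [(16,13) (18,13) (18,143/10) (16,149/10)]
4. After y ≤ 20: [(16,13) (18,13) (18,143/10) (16,149/10)]
5. Canonical ring: [(16,13) (18,13) (18,143/10) (16,149/10)]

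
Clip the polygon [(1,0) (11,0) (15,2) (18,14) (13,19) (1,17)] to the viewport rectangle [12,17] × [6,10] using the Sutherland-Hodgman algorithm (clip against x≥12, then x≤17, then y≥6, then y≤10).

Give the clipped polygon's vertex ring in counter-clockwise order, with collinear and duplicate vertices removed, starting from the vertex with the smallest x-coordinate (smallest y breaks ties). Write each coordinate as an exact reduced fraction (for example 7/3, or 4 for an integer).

1. After x ≥ 12: [(12,1/2) (15,2) (18,14) (13,19) (12,113/6)]
2. After x ≤ 17: [(12,1/2) (15,2) (17,10) (17,15) (13,19) (12,113/6)]
3. After y ≥ 6: [(12,6) (16,6) (17,10) (17,15) (13,19) (12,113/6)]
4. After y ≤ 10: [(12,10) (12,6) (16,6) (17,10) (17,10)]
5. Canonical ring: [(12,6) (16,6) (17,10) (12,10)]

Clipped polygon: [(12,6) (16,6) (17,10) (12,10)]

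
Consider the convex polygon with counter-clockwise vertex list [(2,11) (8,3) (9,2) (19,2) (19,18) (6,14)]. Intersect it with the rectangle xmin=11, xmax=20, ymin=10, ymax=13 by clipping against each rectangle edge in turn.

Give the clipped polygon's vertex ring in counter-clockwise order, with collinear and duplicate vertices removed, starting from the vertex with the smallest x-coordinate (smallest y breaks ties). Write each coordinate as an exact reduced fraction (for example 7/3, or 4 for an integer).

1. After x ≥ 11: [(11,2) (19,2) (19,18) (11,202/13)]
2. After x ≤ 20: [(11,2) (19,2) (19,18) (11,202/13)]
3. After y ≥ 10: [(11,10) (19,10) (19,18) (11,202/13)]
4. After y ≤ 13: [(11,13) (11,10) (19,10) (19,13)]
5. Canonical ring: [(11,10) (19,10) (19,13) (11,13)]

Clipped polygon: [(11,10) (19,10) (19,13) (11,13)]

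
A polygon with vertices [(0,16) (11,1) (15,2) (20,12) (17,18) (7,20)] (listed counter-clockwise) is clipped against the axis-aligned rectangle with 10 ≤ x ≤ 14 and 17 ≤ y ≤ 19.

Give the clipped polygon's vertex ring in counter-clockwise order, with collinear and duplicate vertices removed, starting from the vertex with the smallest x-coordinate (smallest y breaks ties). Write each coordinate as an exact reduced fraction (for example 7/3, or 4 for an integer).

Clipped polygon: [(10,17) (14,17) (14,93/5) (12,19) (10,19)]

1. After x ≥ 10: [(10,26/11) (11,1) (15,2) (20,12) (17,18) (10,97/5)]
2. After x ≤ 14: [(10,26/11) (11,1) (14,7/4) (14,93/5) (10,97/5)]
3. After y ≥ 17: [(10,17) (14,17) (14,93/5) (10,97/5)]
4. After y ≤ 19: [(10,19) (10,17) (14,17) (14,93/5) (12,19)]
5. Canonical ring: [(10,17) (14,17) (14,93/5) (12,19) (10,19)]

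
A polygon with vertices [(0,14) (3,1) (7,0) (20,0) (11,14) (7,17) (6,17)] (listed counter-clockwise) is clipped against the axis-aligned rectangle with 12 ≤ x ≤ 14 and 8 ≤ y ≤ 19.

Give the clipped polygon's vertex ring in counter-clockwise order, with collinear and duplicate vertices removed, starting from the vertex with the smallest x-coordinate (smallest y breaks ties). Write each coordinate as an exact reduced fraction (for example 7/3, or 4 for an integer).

1. After x ≥ 12: [(12,0) (20,0) (12,112/9)]
2. After x ≤ 14: [(12,0) (14,0) (14,28/3) (12,112/9)]
3. After y ≥ 8: [(12,8) (14,8) (14,28/3) (12,112/9)]
4. After y ≤ 19: [(12,8) (14,8) (14,28/3) (12,112/9)]
5. Canonical ring: [(12,8) (14,8) (14,28/3) (12,112/9)]

Clipped polygon: [(12,8) (14,8) (14,28/3) (12,112/9)]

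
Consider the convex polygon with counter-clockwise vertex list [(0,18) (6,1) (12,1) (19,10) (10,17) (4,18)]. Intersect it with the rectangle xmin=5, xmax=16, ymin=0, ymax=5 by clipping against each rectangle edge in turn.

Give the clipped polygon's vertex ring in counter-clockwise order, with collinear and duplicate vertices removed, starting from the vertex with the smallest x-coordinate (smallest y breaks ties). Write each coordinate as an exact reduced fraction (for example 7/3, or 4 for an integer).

1. After x ≥ 5: [(5,23/6) (6,1) (12,1) (19,10) (10,17) (5,107/6)]
2. After x ≤ 16: [(5,23/6) (6,1) (12,1) (16,43/7) (16,37/3) (10,17) (5,107/6)]
3. After y ≥ 0: [(5,23/6) (6,1) (12,1) (16,43/7) (16,37/3) (10,17) (5,107/6)]
4. After y ≤ 5: [(5,5) (5,23/6) (6,1) (12,1) (136/9,5)]
5. Canonical ring: [(5,23/6) (6,1) (12,1) (136/9,5) (5,5)]

Clipped polygon: [(5,23/6) (6,1) (12,1) (136/9,5) (5,5)]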